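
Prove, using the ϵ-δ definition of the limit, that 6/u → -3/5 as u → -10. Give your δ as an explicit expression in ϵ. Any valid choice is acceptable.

Let ϵ > 0 be given. We seek δ > 0 such that 0 < |u + 10| < δ implies |6/u + 3/5| < ϵ.
|6/u + 3/5| = 6·|-10 − u|/(10·|u|) = 6|u + 10|/(10|u|).
Restrict δ ≤ 5. Then |u + 10| < 5 gives |u| > 5, so 10|u| > 50.
Then |6/u + 3/5| < 6|u + 10|/50, which is < ϵ when |u + 10| < (25/3)ϵ.
Take δ = min(5, (25/3)ϵ). Then 0 < |u + 10| < δ gives both |u + 10| < 5 and |u + 10| < (25/3)ϵ, so |6/u + 3/5| < ϵ.

δ = min(5, (25/3)ϵ)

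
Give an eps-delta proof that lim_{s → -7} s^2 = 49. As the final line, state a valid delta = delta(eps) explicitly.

Let eps > 0. We seek delta > 0 with 0 < |s + 7| < delta ⇒ |s^2 − 49| < eps.
Factor: s^2 − 49 = (s + 7)(s - 7), so |s^2 − 49| = |s + 7|·|s - 7|.
Impose delta ≤ 1 so that |s| < 8; then |s - 7| ≤ 15.
Hence |s^2 − 49| ≤ 15|s + 7|, which is < eps once |s + 7| < eps/15.
Take delta = min(1, eps/15). If 0 < |s + 7| < delta then both bounds hold and |s^2 − 49| ≤ 15|s + 7| < 15·(eps/15) = eps.

delta = min(1, eps/15)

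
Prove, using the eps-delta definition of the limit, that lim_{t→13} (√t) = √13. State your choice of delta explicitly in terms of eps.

Suppose eps > 0. We want delta > 0 such that 0 < |t − 13| < delta implies |√t − √13| < eps.
Rationalise: √t − √13 = (t − 13)/(√t + √13), so |√t − √13| = |t − 13|/(√t + √13).
Restrict delta ≤ 13 so that |t − 13| < 13 forces t > 0, and then √t + √13 > √13.
Hence |√t − √13| < |t − 13|/√13, which is < eps once |t − 13| < √13·eps.
Take delta = min(13, √13·eps). If 0 < |t − 13| < delta then t > 0 and |√t − √13| < |t − 13|/√13 < eps.

delta = min(13, √13·eps)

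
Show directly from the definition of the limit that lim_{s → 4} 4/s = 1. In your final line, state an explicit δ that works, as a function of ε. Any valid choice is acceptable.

Let ε > 0. We seek δ > 0 such that 0 < |s − 4| < δ implies |4/s − 1| < ε.
|4/s − 1| = 4·|4 − s|/(4·|s|) = 4|s − 4|/(4|s|).
Restrict δ ≤ 2. Then |s − 4| < 2 gives |s| > 2, so 4|s| > 8.
Then |4/s − 1| < 4|s − 4|/8, which is < ε when |s − 4| < 2ε.
Take δ = min(2, 2ε). Then 0 < |s − 4| < δ gives both |s − 4| < 2 and |s − 4| < 2ε, so |4/s − 1| < ε.

δ = min(2, 2ε)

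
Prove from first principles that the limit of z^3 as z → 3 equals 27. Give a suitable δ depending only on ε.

Let ε > 0. We seek δ > 0 with 0 < |z − 3| < δ ⇒ |z^3 − 27| < ε.
Factor: z^3 − 27 = (z − 3)(z^2 + 3z + 9), so |z^3 − 27| = |z − 3|·|z^2 + 3z + 9|.
Impose δ ≤ 1 so that |z| < 4; then |z^2 + 3z + 9| ≤ 37.
Hence |z^3 − 27| ≤ 37|z − 3|, which is < ε once |z − 3| < ε/37.
Take δ = min(1, ε/37). If 0 < |z − 3| < δ then both bounds hold and |z^3 − 27| ≤ 37|z − 3| < 37·(ε/37) = ε.

δ = min(1, ε/37)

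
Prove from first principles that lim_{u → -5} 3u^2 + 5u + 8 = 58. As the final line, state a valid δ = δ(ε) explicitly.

δ = min(1, ε/28)

Let ε > 0. We want δ > 0 such that 0 < |u + 5| < δ implies |(3u^2 + 5u + 8) − 58| < ε.
(3u^2 + 5u + 8) − 58 = 3u^2 + 5u - 50 = (u + 5)(3u - 10).
So |(3u^2 + 5u + 8) − 58| = |u + 5|·|3u - 10|.
Require δ ≤ 1. Then |u + 5| < 1 gives |u| < 6, and by the triangle inequality |3u - 10| ≤ 3·6 + 10 = 28.
Hence |(3u^2 + 5u + 8) − 58| ≤ 28|u + 5| < ε provided |u + 5| < ε/28.
Choosing δ = min(1, ε/28) ensures both conditions, hence |(3u^2 + 5u + 8) − 58| < ε.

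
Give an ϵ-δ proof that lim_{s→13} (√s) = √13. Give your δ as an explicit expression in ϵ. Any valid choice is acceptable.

δ = min(13, √13·ϵ)

Let ϵ > 0. We want δ > 0 such that 0 < |s − 13| < δ implies |√s − √13| < ϵ.
Multiplying by the conjugate, |√s − √13| = |s − 13|/(√s + √13).
Restrict δ ≤ 13 so that |s − 13| < 13 forces s > 0, and then √s + √13 > √13.
Hence |√s − √13| < |s − 13|/√13, which is < ϵ once |s − 13| < √13·ϵ.
Take δ = min(13, √13·ϵ). If 0 < |s − 13| < δ then s > 0 and |√s − √13| < |s − 13|/√13 < ϵ.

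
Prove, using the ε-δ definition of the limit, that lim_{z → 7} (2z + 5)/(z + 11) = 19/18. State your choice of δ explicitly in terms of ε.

Fix ε > 0. We want δ > 0 with 0 < |z − 7| < δ ⇒ |(2z + 5)/(z + 11) − (19/18)| < ε.
Combining over a common denominator, (2z + 5)/(z + 11) − (19/18) = [(2z + 5)·18 − 19·(z + 11)] / [18·(z + 11)] = 17(z − 7) / (18(z + 11)).
So |(2z + 5)/(z + 11) − (19/18)| = 17|z − 7| / (18·|z + 11|).
Restrict δ ≤ 9. Then |z − 7| < 9 gives |z + 11| = |(z − 7) + 18| ≥ 18 − 9 = 9.
Hence |(2z + 5)/(z + 11) − (19/18)| < 17|z − 7|/(18·9) = (17/162)|z − 7|, which is < ε once |z − 7| < (162/17)ε.
Take δ = min(9, (162/17)ε). Then 0 < |z − 7| < δ forces both bounds, so |(2z + 5)/(z + 11) − (19/18)| < ε.

δ = min(9, (162/17)ε)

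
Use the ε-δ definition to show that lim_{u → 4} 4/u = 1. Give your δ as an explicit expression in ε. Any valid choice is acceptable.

δ = min(2, 2ε)

Let ε > 0. We seek δ > 0 such that 0 < |u − 4| < δ implies |4/u − 1| < ε.
|4/u − 1| = 4·|4 − u|/(4·|u|) = 4|u − 4|/(4|u|).
Require δ ≤ 2 so that |u| > 4 − 2 = 2, hence 4|u| > 8.
Then |4/u − 1| < 4|u − 4|/8, which is < ε when |u − 4| < 2ε.
Take δ = min(2, 2ε). Then 0 < |u − 4| < δ gives both |u − 4| < 2 and |u − 4| < 2ε, so |4/u − 1| < ε.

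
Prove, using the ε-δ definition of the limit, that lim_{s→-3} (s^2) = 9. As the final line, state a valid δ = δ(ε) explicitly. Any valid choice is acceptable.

Let ε > 0 be given. We seek δ > 0 with 0 < |s + 3| < δ ⇒ |s^2 − 9| < ε.
Factor: s^2 − 9 = (s + 3)(s - 3), so |s^2 − 9| = |s + 3|·|s - 3|.
Restrict δ ≤ 1. Then |s + 3| < 1 gives |s| < 4, so by the triangle inequality |s - 3| ≤ 4 + 3 = 7.
Hence |s^2 − 9| ≤ 7|s + 3|, which is < ε once |s + 3| < ε/7.
Take δ = min(1, ε/7). If 0 < |s + 3| < δ then both bounds hold and |s^2 − 9| ≤ 7|s + 3| < 7·(ε/7) = ε.

δ = min(1, ε/7)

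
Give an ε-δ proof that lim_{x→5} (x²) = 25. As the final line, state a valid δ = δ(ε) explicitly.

δ = min(2, ε/12)

Let ε > 0 be given. We seek δ > 0 with 0 < |x − 5| < δ ⇒ |x² − 25| < ε.
Factor: x² − 25 = (x − 5)(x + 5), so |x² − 25| = |x − 5|·|x + 5|.
Restrict δ ≤ 2. Then |x − 5| < 2 gives |x| < 7, so by the triangle inequality |x + 5| ≤ 7 + 5 = 12.
Hence |x² − 25| ≤ 12|x − 5|, which is < ε once |x − 5| < ε/12.
Take δ = min(2, ε/12). If 0 < |x − 5| < δ then both bounds hold and |x² − 25| ≤ 12|x − 5| < 12·(ε/12) = ε.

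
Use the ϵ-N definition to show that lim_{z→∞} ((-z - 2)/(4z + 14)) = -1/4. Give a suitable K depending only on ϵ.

Let ϵ > 0 be given. We seek K > 0 such that z > K implies |(-z - 2)/(4z + 14) + 1/4| < ϵ.
(-z - 2)/(4z + 14) + 1/4 = (4(-z - 2) − (-1)(4z + 14)) / (4(4z + 14)) = 6/(4(4z + 14)).
For z > 0 we have 4z + 14 > 4z, so |(-z - 2)/(4z + 14) + 1/4| = 6/(4(4z + 14)) < 6/(4·4z) = (3/8)/z.
Thus |(-z - 2)/(4z + 14) + 1/4| < ϵ whenever z > (3/8)/ϵ.
Take K = (3/8)/ϵ. If z > K then |(-z - 2)/(4z + 14) + 1/4| < (3/8)/z < ϵ.

K = (3/8)/ϵ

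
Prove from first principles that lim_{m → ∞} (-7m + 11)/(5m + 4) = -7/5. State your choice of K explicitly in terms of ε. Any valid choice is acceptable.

Fix ε > 0. For m ≥ 1, |(-7m + 11)/(5m + 4) + 7/5| = |83|/(5(5m + 4)) = 83/(5(5m + 4)).
Since 5m + 4 ≥ 5m for m ≥ 1, this is ≤ 83/(5·5m) = (83/25)/m.
So |(-7m + 11)/(5m + 4) + 7/5| < ε whenever m > (83/25)/ε.
Take K = (83/25)/ε. If m > K then |(-7m + 11)/(5m + 4) + 7/5| ≤ (83/25)/m < ε.

K = (83/25)/ε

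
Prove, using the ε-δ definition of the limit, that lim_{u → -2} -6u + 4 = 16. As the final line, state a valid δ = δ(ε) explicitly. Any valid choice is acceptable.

Let ε > 0. We need δ > 0 so that 0 < |u + 2| < δ implies |(-6u + 4) − 16| < ε.
Since (-6u + 4) − 16 = -6(u + 2), we have |(-6u + 4) − 16| = 6|u + 2|.
Thus it suffices that |u + 2| < ε/6.
Take δ = ε/6. If 0 < |u + 2| < δ then |(-6u + 4) − 16| = 6|u + 2| < 6·(ε/6) = ε.

δ = ε/6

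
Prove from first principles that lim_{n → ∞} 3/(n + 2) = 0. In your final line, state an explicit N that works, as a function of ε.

N = 3/ε

Let ε > 0. For n ≥ 1, |3/(n + 2) − 0| = 3/(n + 2) ≤ 3/n.
We need 3/n < ε, i.e. n > 3/ε.
Take N = 3/ε. If n > N then |3/(n + 2)| ≤ 3/n < ε.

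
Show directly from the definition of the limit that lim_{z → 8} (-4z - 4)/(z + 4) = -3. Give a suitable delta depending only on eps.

delta = min(6, 6eps)

Fix eps > 0. We want delta > 0 with 0 < |z − 8| < delta ⇒ |(-4z - 4)/(z + 4) + 3| < eps.
Combining over a common denominator, (-4z - 4)/(z + 4) + 3 = [(-4z - 4)·12 − (-36)·(z + 4)] / [12·(z + 4)] = -12(z − 8) / (12(z + 4)).
So |(-4z - 4)/(z + 4) + 3| = 12|z − 8| / (12·|z + 4|).
Require delta ≤ 6, so |z + 4| ≥ |12| − |z − 8| > 12 − 6 = 6.
Hence |(-4z - 4)/(z + 4) + 3| < 12|z − 8|/(12·6) = (1/6)|z − 8|, which is < eps once |z − 8| < 6eps.
Take delta = min(6, 6eps). Then 0 < |z − 8| < delta forces both bounds, so |(-4z - 4)/(z + 4) + 3| < eps.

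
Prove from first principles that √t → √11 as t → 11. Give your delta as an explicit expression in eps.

Let eps > 0. We want delta > 0 such that 0 < |t − 11| < delta implies |√t − √11| < eps.
Rationalise: √t − √11 = (t − 11)/(√t + √11), so |√t − √11| = |t − 11|/(√t + √11).
Restrict delta ≤ 11 so that |t − 11| < 11 forces t > 0, and then √t + √11 > √11.
Hence |√t − √11| < |t − 11|/√11, which is < eps once |t − 11| < √11·eps.
Take delta = min(11, √11·eps). If 0 < |t − 11| < delta then t > 0 and |√t − √11| < |t − 11|/√11 < eps.

delta = min(11, √11·eps)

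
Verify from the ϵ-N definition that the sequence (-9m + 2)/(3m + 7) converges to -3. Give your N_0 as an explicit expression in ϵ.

Suppose ϵ > 0. For m ≥ 1, |(-9m + 2)/(3m + 7) + 3| = |69|/(3(3m + 7)) = 69/(3(3m + 7)).
Since 3m + 7 ≥ 3m for m ≥ 1, this is ≤ 69/(3·3m) = (23/3)/m.
So |(-9m + 2)/(3m + 7) + 3| < ϵ whenever m > (23/3)/ϵ.
Take N_0 = (23/3)/ϵ. If m > N_0 then |(-9m + 2)/(3m + 7) + 3| ≤ (23/3)/m < ϵ.

N_0 = (23/3)/ϵ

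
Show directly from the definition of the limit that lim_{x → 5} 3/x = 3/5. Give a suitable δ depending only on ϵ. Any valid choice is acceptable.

δ = min(5/2, (25/6)ϵ)

Let ϵ > 0. We seek δ > 0 such that 0 < |x − 5| < δ implies |3/x − (3/5)| < ϵ.
|3/x − (3/5)| = 3·|5 − x|/(5·|x|) = 3|x − 5|/(5|x|).
Require δ ≤ 5/2 so that |x| > 5 − 5/2 = 5/2, hence 5|x| > 25/2.
Then |3/x − (3/5)| < 3|x − 5|/(25/2), which is < ϵ when |x − 5| < (25/6)ϵ.
Take δ = min(5/2, (25/6)ϵ). Then 0 < |x − 5| < δ gives both |x − 5| < 5/2 and |x − 5| < (25/6)ϵ, so |3/x − (3/5)| < ϵ.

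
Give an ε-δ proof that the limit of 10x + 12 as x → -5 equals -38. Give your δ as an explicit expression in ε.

δ = ε/10

Let ε > 0. We need δ > 0 so that 0 < |x + 5| < δ implies |(10x + 12) + 38| < ε.
|(10x + 12) + 38| = |10x + 50| = 10|x + 5|.
So 10|x + 5| < ε exactly when |x + 5| < ε/10.
Choosing δ = ε/10 gives |(10x + 12) + 38| = 10|x + 5| < ε whenever |x + 5| < δ.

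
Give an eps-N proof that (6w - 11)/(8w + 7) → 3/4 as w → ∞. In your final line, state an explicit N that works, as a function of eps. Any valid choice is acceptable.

Let eps > 0. We seek N > 0 such that w > N implies |(6w - 11)/(8w + 7) − (3/4)| < eps.
(6w - 11)/(8w + 7) − (3/4) = (8(6w - 11) − 6(8w + 7)) / (8(8w + 7)) = -130/(8(8w + 7)).
For w > 0 we have 8w + 7 > 8w, so |(6w - 11)/(8w + 7) − (3/4)| = 130/(8(8w + 7)) < 130/(8·8w) = (65/32)/w.
Thus |(6w - 11)/(8w + 7) − (3/4)| < eps whenever w > (65/32)/eps.
Take N = (65/32)/eps. If w > N then |(6w - 11)/(8w + 7) − (3/4)| < (65/32)/w < eps.

N = (65/32)/eps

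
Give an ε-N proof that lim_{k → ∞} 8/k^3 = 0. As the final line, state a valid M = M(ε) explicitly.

M = (8/ε)^{1/3}

Let ε > 0. For k ≥ 1, |8/k^3 − 0| = 8/k^3.
8/k^3 < ε ⇔ k^3 > 8/ε ⇔ k > (8/ε)^{1/3}.
Take M = (8/ε)^{1/3}. Then k > M implies 8/k^3 < ε.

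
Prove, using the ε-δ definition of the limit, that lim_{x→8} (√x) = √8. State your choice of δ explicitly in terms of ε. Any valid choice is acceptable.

δ = min(8, √8·ε)

Let ε > 0. We want δ > 0 such that 0 < |x − 8| < δ implies |√x − √8| < ε.
Rationalise: √x − √8 = (x − 8)/(√x + √8), so |√x − √8| = |x − 8|/(√x + √8).
Restrict δ ≤ 8 so that |x − 8| < 8 forces x > 0, and then √x + √8 > √8.
Hence |√x − √8| < |x − 8|/√8, which is < ε once |x − 8| < √8·ε.
Take δ = min(8, √8·ε). If 0 < |x − 8| < δ then x > 0 and |√x − √8| < |x − 8|/√8 < ε.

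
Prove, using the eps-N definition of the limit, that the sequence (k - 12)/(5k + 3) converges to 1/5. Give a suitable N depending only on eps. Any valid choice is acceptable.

N = (63/25)/eps

Let eps > 0 be given. For k ≥ 1, |(k - 12)/(5k + 3) − (1/5)| = |-63|/(5(5k + 3)) = 63/(5(5k + 3)).
Since 5k + 3 ≥ 5k for k ≥ 1, this is ≤ 63/(5·5k) = (63/25)/k.
So |(k - 12)/(5k + 3) − (1/5)| < eps whenever k > (63/25)/eps.
Take N = (63/25)/eps. If k > N then |(k - 12)/(5k + 3) − (1/5)| ≤ (63/25)/k < eps.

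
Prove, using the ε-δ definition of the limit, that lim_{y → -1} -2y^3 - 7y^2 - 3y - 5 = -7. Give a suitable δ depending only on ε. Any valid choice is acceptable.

Fix ε > 0. We want δ > 0 such that 0 < |y + 1| < δ implies |(-2y^3 - 7y^2 - 3y - 5) + 7| < ε.
(-2y^3 - 7y^2 - 3y - 5) + 7 = -2y^3 - 7y^2 - 3y + 2 = (y + 1)(-2y^2 - 5y + 2).
So |(-2y^3 - 7y^2 - 3y - 5) + 7| = |y + 1|·|-2y^2 - 5y + 2|.
Require δ ≤ 1. Then |y + 1| < 1 gives |y| < 2, and by the triangle inequality |-2y^2 - 5y + 2| ≤ 2·2^2 + 5·2 + 2 = 20.
Hence |(-2y^3 - 7y^2 - 3y - 5) + 7| ≤ 20|y + 1| < ε provided |y + 1| < ε/20.
Choosing δ = min(1, ε/20) ensures both conditions, hence |(-2y^3 - 7y^2 - 3y - 5) + 7| < ε.

δ = min(1, ε/20)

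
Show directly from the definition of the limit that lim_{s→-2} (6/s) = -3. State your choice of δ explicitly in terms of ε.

Fix ε > 0. We seek δ > 0 such that 0 < |s + 2| < δ implies |6/s + 3| < ε.
|6/s + 3| = 6·|-2 − s|/(2·|s|) = 6|s + 2|/(2|s|).
Restrict δ ≤ 1. Then |s + 2| < 1 gives |s| > 1, so 2|s| > 2.
Then |6/s + 3| < 6|s + 2|/2, which is < ε when |s + 2| < (1/3)ε.
Take δ = min(1, (1/3)ε). Then 0 < |s + 2| < δ gives both |s + 2| < 1 and |s + 2| < (1/3)ε, so |6/s + 3| < ε.

δ = min(1, (1/3)ε)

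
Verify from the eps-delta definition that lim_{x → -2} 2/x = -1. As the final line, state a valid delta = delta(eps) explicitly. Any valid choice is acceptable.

Let eps > 0 be given. We seek delta > 0 such that 0 < |x + 2| < delta implies |2/x + 1| < eps.
|2/x + 1| = 2·|-2 − x|/(2·|x|) = 2|x + 2|/(2|x|).
Require delta ≤ 1 so that |x| > 2 − 1 = 1, hence 2|x| > 2.
Then |2/x + 1| < 2|x + 2|/2, which is < eps when |x + 2| < eps.
Take delta = min(1, eps). Then 0 < |x + 2| < delta gives both |x + 2| < 1 and |x + 2| < eps, so |2/x + 1| < eps.

delta = min(1, eps)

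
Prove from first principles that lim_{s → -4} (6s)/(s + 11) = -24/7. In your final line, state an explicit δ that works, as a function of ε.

δ = min(7/2, (49/132)ε)

Let ε > 0. We want δ > 0 with 0 < |s + 4| < δ ⇒ |(6s)/(s + 11) + 24/7| < ε.
Combining over a common denominator, (6s)/(s + 11) + 24/7 = [(6s)·7 − (-24)·(s + 11)] / [7·(s + 11)] = 66(s + 4) / (7(s + 11)).
So |(6s)/(s + 11) + 24/7| = 66|s + 4| / (7·|s + 11|).
Restrict δ ≤ 7/2. Then |s + 4| < 7/2 gives |s + 11| = |(s + 4) + 7| ≥ 7 − 7/2 = 7/2.
Hence |(6s)/(s + 11) + 24/7| < 66|s + 4|/(7·(7/2)) = (132/49)|s + 4|, which is < ε once |s + 4| < (49/132)ε.
Take δ = min(7/2, (49/132)ε). Then 0 < |s + 4| < δ forces both bounds, so |(6s)/(s + 11) + 24/7| < ε.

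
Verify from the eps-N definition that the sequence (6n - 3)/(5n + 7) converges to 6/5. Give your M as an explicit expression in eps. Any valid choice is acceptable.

M = (57/25)/eps

Suppose eps > 0. For n ≥ 1, |(6n - 3)/(5n + 7) − (6/5)| = |-57|/(5(5n + 7)) = 57/(5(5n + 7)).
Since 5n + 7 ≥ 5n for n ≥ 1, this is ≤ 57/(5·5n) = (57/25)/n.
So |(6n - 3)/(5n + 7) − (6/5)| < eps whenever n > (57/25)/eps.
Take M = (57/25)/eps. If n > M then |(6n - 3)/(5n + 7) − (6/5)| ≤ (57/25)/n < eps.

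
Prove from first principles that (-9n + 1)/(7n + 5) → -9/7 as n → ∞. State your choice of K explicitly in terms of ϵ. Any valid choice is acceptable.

K = (52/49)/ϵ

Fix ϵ > 0. For n ≥ 1, |(-9n + 1)/(7n + 5) + 9/7| = |52|/(7(7n + 5)) = 52/(7(7n + 5)).
Since 7n + 5 ≥ 7n for n ≥ 1, this is ≤ 52/(7·7n) = (52/49)/n.
So |(-9n + 1)/(7n + 5) + 9/7| < ϵ whenever n > (52/49)/ϵ.
Take K = (52/49)/ϵ. If n > K then |(-9n + 1)/(7n + 5) + 9/7| ≤ (52/49)/n < ϵ.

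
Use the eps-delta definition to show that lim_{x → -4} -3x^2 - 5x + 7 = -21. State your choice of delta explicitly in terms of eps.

Let eps > 0 be given. We want delta > 0 such that 0 < |x + 4| < delta implies |(-3x^2 - 5x + 7) + 21| < eps.
(-3x^2 - 5x + 7) + 21 = -3x^2 - 5x + 28 = (x + 4)(-3x + 7).
So |(-3x^2 - 5x + 7) + 21| = |x + 4|·|-3x + 7|.
Require delta ≤ 2. Then |x + 4| < 2 gives |x| < 6, and by the triangle inequality |-3x + 7| ≤ 3·6 + 7 = 25.
Hence |(-3x^2 - 5x + 7) + 21| ≤ 25|x + 4| < eps provided |x + 4| < eps/25.
Choosing delta = min(2, eps/25) ensures both conditions, hence |(-3x^2 - 5x + 7) + 21| < eps.

delta = min(2, eps/25)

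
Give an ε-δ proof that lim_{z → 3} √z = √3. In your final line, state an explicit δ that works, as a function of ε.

Let ε > 0. We want δ > 0 such that 0 < |z − 3| < δ implies |√z − √3| < ε.
Multiplying by the conjugate, |√z − √3| = |z − 3|/(√z + √3).
Restrict δ ≤ 3 so that |z − 3| < 3 forces z > 0, and then √z + √3 > √3.
Hence |√z − √3| < |z − 3|/√3, which is < ε once |z − 3| < √3·ε.
Take δ = min(3, √3·ε). If 0 < |z − 3| < δ then z > 0 and |√z − √3| < |z − 3|/√3 < ε.

δ = min(3, √3·ε)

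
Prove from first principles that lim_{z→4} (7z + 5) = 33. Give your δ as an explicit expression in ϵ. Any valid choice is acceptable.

δ = ϵ/7

Let ϵ > 0 be given. We need δ > 0 so that 0 < |z − 4| < δ implies |(7z + 5) − 33| < ϵ.
Since (7z + 5) − 33 = 7(z − 4), we have |(7z + 5) − 33| = 7|z − 4|.
Thus it suffices that |z − 4| < ϵ/7.
Choosing δ = ϵ/7 gives |(7z + 5) − 33| = 7|z − 4| < ϵ whenever |z − 4| < δ.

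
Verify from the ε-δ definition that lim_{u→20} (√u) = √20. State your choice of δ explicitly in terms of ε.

Suppose ε > 0. We want δ > 0 such that 0 < |u − 20| < δ implies |√u − √20| < ε.
Rationalise: √u − √20 = (u − 20)/(√u + √20), so |√u − √20| = |u − 20|/(√u + √20).
Restrict δ ≤ 20 so that |u − 20| < 20 forces u > 0, and then √u + √20 > √20.
Hence |√u − √20| < |u − 20|/√20, which is < ε once |u − 20| < √20·ε.
Take δ = min(20, √20·ε). If 0 < |u − 20| < δ then u > 0 and |√u − √20| < |u − 20|/√20 < ε.

δ = min(20, √20·ε)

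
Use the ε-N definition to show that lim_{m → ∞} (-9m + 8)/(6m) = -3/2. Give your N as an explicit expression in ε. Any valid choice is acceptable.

N = (4/3)/ε

Let ε > 0 be given. For m ≥ 1, |(-9m + 8)/(6m) + 3/2| = |48|/(6(6m)) = 48/(6(6m)).
Since 6m ≥ 6m for m ≥ 1, this is ≤ 48/(6·6m) = (4/3)/m.
So |(-9m + 8)/(6m) + 3/2| < ε whenever m > (4/3)/ε.
Take N = (4/3)/ε. If m > N then |(-9m + 8)/(6m) + 3/2| ≤ (4/3)/m < ε.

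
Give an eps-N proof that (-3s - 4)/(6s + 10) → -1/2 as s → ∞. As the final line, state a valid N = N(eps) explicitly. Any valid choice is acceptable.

Suppose eps > 0. We seek N > 0 such that s > N implies |(-3s - 4)/(6s + 10) + 1/2| < eps.
(-3s - 4)/(6s + 10) + 1/2 = (6(-3s - 4) − (-3)(6s + 10)) / (6(6s + 10)) = 6/(6(6s + 10)).
For s > 0 we have 6s + 10 > 6s, so |(-3s - 4)/(6s + 10) + 1/2| = 6/(6(6s + 10)) < 6/(6·6s) = (1/6)/s.
Thus |(-3s - 4)/(6s + 10) + 1/2| < eps whenever s > (1/6)/eps.
Take N = (1/6)/eps. If s > N then |(-3s - 4)/(6s + 10) + 1/2| < (1/6)/s < eps.

N = (1/6)/eps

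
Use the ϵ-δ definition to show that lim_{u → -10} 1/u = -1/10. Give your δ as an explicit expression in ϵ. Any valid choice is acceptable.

δ = min(5, 50ϵ)

Fix ϵ > 0. We seek δ > 0 such that 0 < |u + 10| < δ implies |1/u + 1/10| < ϵ.
|1/u + 1/10| = |-10 − u|/(10·|u|) = |u + 10|/(10|u|).
Restrict δ ≤ 5. Then |u + 10| < 5 gives |u| > 5, so 10|u| > 50.
Then |1/u + 1/10| < |u + 10|/50, which is < ϵ when |u + 10| < 50ϵ.
Take δ = min(5, 50ϵ). Then 0 < |u + 10| < δ gives both |u + 10| < 5 and |u + 10| < 50ϵ, so |1/u + 1/10| < ϵ.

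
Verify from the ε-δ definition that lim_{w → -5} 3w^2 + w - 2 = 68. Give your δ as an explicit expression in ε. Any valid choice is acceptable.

δ = min(1, ε/32)

Let ε > 0. We want δ > 0 such that 0 < |w + 5| < δ implies |(3w^2 + w - 2) − 68| < ε.
(3w^2 + w - 2) − 68 = 3w^2 + w - 70 = (w + 5)(3w - 14).
So |(3w^2 + w - 2) − 68| = |w + 5|·|3w - 14|.
Require δ ≤ 1. Then |w + 5| < 1 gives |w| < 6, and by the triangle inequality |3w - 14| ≤ 3·6 + 14 = 32.
Hence |(3w^2 + w - 2) − 68| ≤ 32|w + 5| < ε provided |w + 5| < ε/32.
Choosing δ = min(1, ε/32) ensures both conditions, hence |(3w^2 + w - 2) − 68| < ε.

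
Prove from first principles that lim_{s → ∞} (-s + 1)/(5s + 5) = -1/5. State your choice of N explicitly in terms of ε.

Suppose ε > 0. We seek N > 0 such that s > N implies |(-s + 1)/(5s + 5) + 1/5| < ε.
(-s + 1)/(5s + 5) + 1/5 = (5(-s + 1) − (-1)(5s + 5)) / (5(5s + 5)) = 10/(5(5s + 5)).
For s > 0 we have 5s + 5 > 5s, so |(-s + 1)/(5s + 5) + 1/5| = 10/(5(5s + 5)) < 10/(5·5s) = (2/5)/s.
Thus |(-s + 1)/(5s + 5) + 1/5| < ε whenever s > (2/5)/ε.
Take N = (2/5)/ε. If s > N then |(-s + 1)/(5s + 5) + 1/5| < (2/5)/s < ε.

N = (2/5)/ε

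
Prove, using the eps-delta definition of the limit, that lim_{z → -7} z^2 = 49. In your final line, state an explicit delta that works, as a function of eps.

delta = min(1, eps/15)

Suppose eps > 0. We seek delta > 0 with 0 < |z + 7| < delta ⇒ |z^2 − 49| < eps.
Factor: z^2 − 49 = (z + 7)(z - 7), so |z^2 − 49| = |z + 7|·|z - 7|.
Restrict delta ≤ 1. Then |z + 7| < 1 gives |z| < 8, so by the triangle inequality |z - 7| ≤ 8 + 7 = 15.
Hence |z^2 − 49| ≤ 15|z + 7|, which is < eps once |z + 7| < eps/15.
Take delta = min(1, eps/15). If 0 < |z + 7| < delta then both bounds hold and |z^2 − 49| ≤ 15|z + 7| < 15·(eps/15) = eps.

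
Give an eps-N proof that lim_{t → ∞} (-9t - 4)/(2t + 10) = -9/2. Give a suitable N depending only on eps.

Let eps > 0 be given. We seek N > 0 such that t > N implies |(-9t - 4)/(2t + 10) + 9/2| < eps.
(-9t - 4)/(2t + 10) + 9/2 = (2(-9t - 4) − (-9)(2t + 10)) / (2(2t + 10)) = 82/(2(2t + 10)).
For t > 0 we have 2t + 10 > 2t, so |(-9t - 4)/(2t + 10) + 9/2| = 82/(2(2t + 10)) < 82/(2·2t) = (41/2)/t.
Thus |(-9t - 4)/(2t + 10) + 9/2| < eps whenever t > (41/2)/eps.
Take N = (41/2)/eps. If t > N then |(-9t - 4)/(2t + 10) + 9/2| < (41/2)/t < eps.

N = (41/2)/eps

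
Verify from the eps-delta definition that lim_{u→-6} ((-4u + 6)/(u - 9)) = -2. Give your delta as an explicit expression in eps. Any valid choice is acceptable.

Fix eps > 0. We want delta > 0 with 0 < |u + 6| < delta ⇒ |(-4u + 6)/(u - 9) + 2| < eps.
Combining over a common denominator, (-4u + 6)/(u - 9) + 2 = [(-4u + 6)·(-15) − 30·(u - 9)] / [(-15)·(u - 9)] = 30(u + 6) / ((-15)(u - 9)).
So |(-4u + 6)/(u - 9) + 2| = 30|u + 6| / (15·|u − 9|).
Require delta ≤ 15/2, so |u − 9| ≥ |-15| − |u + 6| > 15 − 15/2 = 15/2.
Hence |(-4u + 6)/(u - 9) + 2| < 30|u + 6|/(15·(15/2)) = (4/15)|u + 6|, which is < eps once |u + 6| < (15/4)eps.
Take delta = min(15/2, (15/4)eps). Then 0 < |u + 6| < delta forces both bounds, so |(-4u + 6)/(u - 9) + 2| < eps.

delta = min(15/2, (15/4)eps)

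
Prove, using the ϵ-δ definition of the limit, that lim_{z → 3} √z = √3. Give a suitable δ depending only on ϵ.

Let ϵ > 0 be given. We want δ > 0 such that 0 < |z − 3| < δ implies |√z − √3| < ϵ.
Rationalise: √z − √3 = (z − 3)/(√z + √3), so |√z − √3| = |z − 3|/(√z + √3).
Restrict δ ≤ 3 so that |z − 3| < 3 forces z > 0, and then √z + √3 > √3.
Hence |√z − √3| < |z − 3|/√3, which is < ϵ once |z − 3| < √3·ϵ.
Take δ = min(3, √3·ϵ). If 0 < |z − 3| < δ then z > 0 and |√z − √3| < |z − 3|/√3 < ϵ.

δ = min(3, √3·ϵ)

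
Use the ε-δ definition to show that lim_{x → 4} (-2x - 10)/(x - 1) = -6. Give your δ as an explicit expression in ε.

δ = min(3/2, (3/8)ε)

Let ε > 0. We want δ > 0 with 0 < |x − 4| < δ ⇒ |(-2x - 10)/(x - 1) + 6| < ε.
Combining over a common denominator, (-2x - 10)/(x - 1) + 6 = [(-2x - 10)·3 − (-18)·(x - 1)] / [3·(x - 1)] = 12(x − 4) / (3(x - 1)).
So |(-2x - 10)/(x - 1) + 6| = 12|x − 4| / (3·|x − 1|).
Restrict δ ≤ 3/2. Then |x − 4| < 3/2 gives |x − 1| = |(x − 4) + 3| ≥ 3 − 3/2 = 3/2.
Hence |(-2x - 10)/(x - 1) + 6| < 12|x − 4|/(3·(3/2)) = (8/3)|x − 4|, which is < ε once |x − 4| < (3/8)ε.
Take δ = min(3/2, (3/8)ε). Then 0 < |x − 4| < δ forces both bounds, so |(-2x - 10)/(x - 1) + 6| < ε.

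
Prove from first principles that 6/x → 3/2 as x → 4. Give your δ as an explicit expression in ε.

Suppose ε > 0. We seek δ > 0 such that 0 < |x − 4| < δ implies |6/x − (3/2)| < ε.
|6/x − (3/2)| = 6·|4 − x|/(4·|x|) = 6|x − 4|/(4|x|).
Restrict δ ≤ 2. Then |x − 4| < 2 gives |x| > 2, so 4|x| > 8.
Then |6/x − (3/2)| < 6|x − 4|/8, which is < ε when |x − 4| < (4/3)ε.
Take δ = min(2, (4/3)ε). Then 0 < |x − 4| < δ gives both |x − 4| < 2 and |x − 4| < (4/3)ε, so |6/x − (3/2)| < ε.

δ = min(2, (4/3)ε)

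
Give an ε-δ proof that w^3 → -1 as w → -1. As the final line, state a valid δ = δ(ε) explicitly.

δ = min(1, ε/7)

Suppose ε > 0. We seek δ > 0 with 0 < |w + 1| < δ ⇒ |w^3 + 1| < ε.
Factor: w^3 + 1 = (w + 1)(w^2 - w + 1), so |w^3 + 1| = |w + 1|·|w^2 - w + 1|.
Impose δ ≤ 1 so that |w| < 2; then |w^2 - w + 1| ≤ 7.
Hence |w^3 + 1| ≤ 7|w + 1|, which is < ε once |w + 1| < ε/7.
Take δ = min(1, ε/7). If 0 < |w + 1| < δ then both bounds hold and |w^3 + 1| ≤ 7|w + 1| < 7·(ε/7) = ε.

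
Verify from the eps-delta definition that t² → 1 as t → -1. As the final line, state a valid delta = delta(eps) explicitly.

delta = min(1, eps/3)

Let eps > 0 be given. We seek delta > 0 with 0 < |t + 1| < delta ⇒ |t² − 1| < eps.
Factor: t² − 1 = (t + 1)(t - 1), so |t² − 1| = |t + 1|·|t - 1|.
Restrict delta ≤ 1. Then |t + 1| < 1 gives |t| < 2, so by the triangle inequality |t - 1| ≤ 2 + 1 = 3.
Hence |t² − 1| ≤ 3|t + 1|, which is < eps once |t + 1| < eps/3.
Take delta = min(1, eps/3). If 0 < |t + 1| < delta then both bounds hold and |t² − 1| ≤ 3|t + 1| < 3·(eps/3) = eps.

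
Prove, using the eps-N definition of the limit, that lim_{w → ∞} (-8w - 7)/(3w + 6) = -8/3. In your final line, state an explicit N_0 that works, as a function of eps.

Let eps > 0. We seek N_0 > 0 such that w > N_0 implies |(-8w - 7)/(3w + 6) + 8/3| < eps.
(-8w - 7)/(3w + 6) + 8/3 = (3(-8w - 7) − (-8)(3w + 6)) / (3(3w + 6)) = 27/(3(3w + 6)).
For w > 0 we have 3w + 6 > 3w, so |(-8w - 7)/(3w + 6) + 8/3| = 27/(3(3w + 6)) < 27/(3·3w) = 3/w.
Thus |(-8w - 7)/(3w + 6) + 8/3| < eps whenever w > 3/eps.
Take N_0 = 3/eps. If w > N_0 then |(-8w - 7)/(3w + 6) + 8/3| < 3/w < eps.

N_0 = 3/eps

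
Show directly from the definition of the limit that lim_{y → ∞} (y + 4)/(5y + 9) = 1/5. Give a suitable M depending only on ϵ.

M = (11/25)/ϵ

Fix ϵ > 0. We seek M > 0 such that y > M implies |(y + 4)/(5y + 9) − (1/5)| < ϵ.
(y + 4)/(5y + 9) − (1/5) = (5(y + 4) − (5y + 9)) / (5(5y + 9)) = 11/(5(5y + 9)).
For y > 0 we have 5y + 9 > 5y, so |(y + 4)/(5y + 9) − (1/5)| = 11/(5(5y + 9)) < 11/(5·5y) = (11/25)/y.
Thus |(y + 4)/(5y + 9) − (1/5)| < ϵ whenever y > (11/25)/ϵ.
Take M = (11/25)/ϵ. If y > M then |(y + 4)/(5y + 9) − (1/5)| < (11/25)/y < ϵ.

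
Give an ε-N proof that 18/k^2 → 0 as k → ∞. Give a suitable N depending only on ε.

N = (18/ε)^{1/2}

Let ε > 0. For k ≥ 1, |18/k^2 − 0| = 18/k^2.
18/k^2 < ε ⇔ k^2 > 18/ε ⇔ k > (18/ε)^{1/2}.
Take N = (18/ε)^{1/2}. Then k > N implies 18/k^2 < ε.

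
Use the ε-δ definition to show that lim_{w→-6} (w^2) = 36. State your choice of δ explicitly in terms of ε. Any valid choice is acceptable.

Let ε > 0. We seek δ > 0 with 0 < |w + 6| < δ ⇒ |w^2 − 36| < ε.
Factor: w^2 − 36 = (w + 6)(w - 6), so |w^2 − 36| = |w + 6|·|w - 6|.
Impose δ ≤ 1 so that |w| < 7; then |w - 6| ≤ 13.
Hence |w^2 − 36| ≤ 13|w + 6|, which is < ε once |w + 6| < ε/13.
Take δ = min(1, ε/13). If 0 < |w + 6| < δ then both bounds hold and |w^2 − 36| ≤ 13|w + 6| < 13·(ε/13) = ε.

δ = min(1, ε/13)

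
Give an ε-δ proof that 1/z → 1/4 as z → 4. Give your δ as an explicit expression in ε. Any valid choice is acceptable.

Let ε > 0 be given. We seek δ > 0 such that 0 < |z − 4| < δ implies |1/z − (1/4)| < ε.
|1/z − (1/4)| = |4 − z|/(4·|z|) = |z − 4|/(4|z|).
Restrict δ ≤ 2. Then |z − 4| < 2 gives |z| > 2, so 4|z| > 8.
Then |1/z − (1/4)| < |z − 4|/8, which is < ε when |z − 4| < 8ε.
Take δ = min(2, 8ε). Then 0 < |z − 4| < δ gives both |z − 4| < 2 and |z − 4| < 8ε, so |1/z − (1/4)| < ε.

δ = min(2, 8ε)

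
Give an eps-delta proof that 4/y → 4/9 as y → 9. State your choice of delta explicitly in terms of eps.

delta = min(9/2, (81/8)eps)

Let eps > 0 be given. We seek delta > 0 such that 0 < |y − 9| < delta implies |4/y − (4/9)| < eps.
|4/y − (4/9)| = 4·|9 − y|/(9·|y|) = 4|y − 9|/(9|y|).
Restrict delta ≤ 9/2. Then |y − 9| < 9/2 gives |y| > 9/2, so 9|y| > 81/2.
Then |4/y − (4/9)| < 4|y − 9|/(81/2), which is < eps when |y − 9| < (81/8)eps.
Take delta = min(9/2, (81/8)eps). Then 0 < |y − 9| < delta gives both |y − 9| < 9/2 and |y − 9| < (81/8)eps, so |4/y − (4/9)| < eps.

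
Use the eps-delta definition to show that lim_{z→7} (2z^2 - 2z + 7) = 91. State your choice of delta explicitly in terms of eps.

Let eps > 0 be given. We want delta > 0 such that 0 < |z − 7| < delta implies |(2z^2 - 2z + 7) − 91| < eps.
(2z^2 - 2z + 7) − 91 = 2z^2 - 2z - 84 = (z − 7)(2z + 12).
So |(2z^2 - 2z + 7) − 91| = |z − 7|·|2z + 12|.
Require delta ≤ 2. Then |z − 7| < 2 gives |z| < 9, and by the triangle inequality |2z + 12| ≤ 2·9 + 12 = 30.
Hence |(2z^2 - 2z + 7) − 91| ≤ 30|z − 7| < eps provided |z − 7| < eps/30.
Take delta = min(2, eps/30). Then 0 < |z − 7| < delta gives both |z − 7| < 2 and |z − 7| < eps/30, so |(2z^2 - 2z + 7) − 91| < eps.

delta = min(2, eps/30)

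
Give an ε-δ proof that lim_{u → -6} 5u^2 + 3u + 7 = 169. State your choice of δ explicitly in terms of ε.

δ = min(1, ε/62)

Let ε > 0 be given. We want δ > 0 such that 0 < |u + 6| < δ implies |(5u^2 + 3u + 7) − 169| < ε.
(5u^2 + 3u + 7) − 169 = 5u^2 + 3u - 162 = (u + 6)(5u - 27).
So |(5u^2 + 3u + 7) − 169| = |u + 6|·|5u - 27|.
Assume first that |u + 6| < 1, so |u| < 7. Then |5u - 27| ≤ 5·7 + 27 = 62.
Hence |(5u^2 + 3u + 7) − 169| ≤ 62|u + 6| < ε provided |u + 6| < ε/62.
Choosing δ = min(1, ε/62) ensures both conditions, hence |(5u^2 + 3u + 7) − 169| < ε.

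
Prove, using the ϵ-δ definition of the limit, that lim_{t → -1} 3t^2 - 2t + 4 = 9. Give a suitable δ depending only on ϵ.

Let ϵ > 0 be given. We want δ > 0 such that 0 < |t + 1| < δ implies |(3t^2 - 2t + 4) − 9| < ϵ.
(3t^2 - 2t + 4) − 9 = 3t^2 - 2t - 5 = (t + 1)(3t - 5).
So |(3t^2 - 2t + 4) − 9| = |t + 1|·|3t - 5|.
Require δ ≤ 2. Then |t + 1| < 2 gives |t| < 3, and by the triangle inequality |3t - 5| ≤ 3·3 + 5 = 14.
Hence |(3t^2 - 2t + 4) − 9| ≤ 14|t + 1| < ϵ provided |t + 1| < ϵ/14.
Take δ = min(2, ϵ/14). Then 0 < |t + 1| < δ gives both |t + 1| < 2 and |t + 1| < ϵ/14, so |(3t^2 - 2t + 4) − 9| < ϵ.

δ = min(2, ϵ/14)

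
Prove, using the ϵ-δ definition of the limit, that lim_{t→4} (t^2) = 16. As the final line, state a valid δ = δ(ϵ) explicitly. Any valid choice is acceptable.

Let ϵ > 0 be given. We seek δ > 0 with 0 < |t − 4| < δ ⇒ |t^2 − 16| < ϵ.
Factor: t^2 − 16 = (t − 4)(t + 4), so |t^2 − 16| = |t − 4|·|t + 4|.
Impose δ ≤ 1 so that |t| < 5; then |t + 4| ≤ 9.
Hence |t^2 − 16| ≤ 9|t − 4|, which is < ϵ once |t − 4| < ϵ/9.
Take δ = min(1, ϵ/9). If 0 < |t − 4| < δ then both bounds hold and |t^2 − 16| ≤ 9|t − 4| < 9·(ϵ/9) = ϵ.

δ = min(1, ϵ/9)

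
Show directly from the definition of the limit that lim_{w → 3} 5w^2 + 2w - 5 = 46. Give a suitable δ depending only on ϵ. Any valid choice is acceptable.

δ = min(2, ϵ/42)

Let ϵ > 0. We want δ > 0 such that 0 < |w − 3| < δ implies |(5w^2 + 2w - 5) − 46| < ϵ.
(5w^2 + 2w - 5) − 46 = 5w^2 + 2w - 51 = (w − 3)(5w + 17).
So |(5w^2 + 2w - 5) − 46| = |w − 3|·|5w + 17|.
Require δ ≤ 2. Then |w − 3| < 2 gives |w| < 5, and by the triangle inequality |5w + 17| ≤ 5·5 + 17 = 42.
Hence |(5w^2 + 2w - 5) − 46| ≤ 42|w − 3| < ϵ provided |w − 3| < ϵ/42.
Choosing δ = min(2, ϵ/42) ensures both conditions, hence |(5w^2 + 2w - 5) − 46| < ϵ.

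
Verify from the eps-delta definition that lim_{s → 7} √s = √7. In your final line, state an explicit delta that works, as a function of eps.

delta = min(7, √7·eps)

Fix eps > 0. We want delta > 0 such that 0 < |s − 7| < delta implies |√s − √7| < eps.
Rationalise: √s − √7 = (s − 7)/(√s + √7), so |√s − √7| = |s − 7|/(√s + √7).
Restrict delta ≤ 7 so that |s − 7| < 7 forces s > 0, and then √s + √7 > √7.
Hence |√s − √7| < |s − 7|/√7, which is < eps once |s − 7| < √7·eps.
Take delta = min(7, √7·eps). If 0 < |s − 7| < delta then s > 0 and |√s − √7| < |s − 7|/√7 < eps.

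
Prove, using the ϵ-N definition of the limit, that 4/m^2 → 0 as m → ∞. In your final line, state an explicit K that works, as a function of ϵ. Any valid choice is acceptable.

Let ϵ > 0. For m ≥ 1, |4/m^2 − 0| = 4/m^2.
4/m^2 < ϵ ⇔ m^2 > 4/ϵ ⇔ m > (4/ϵ)^{1/2}.
Take K = (4/ϵ)^{1/2}. Then m > K implies 4/m^2 < ϵ.

K = (4/ϵ)^{1/2}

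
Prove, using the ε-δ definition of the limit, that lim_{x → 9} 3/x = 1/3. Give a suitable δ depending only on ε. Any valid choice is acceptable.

Suppose ε > 0. We seek δ > 0 such that 0 < |x − 9| < δ implies |3/x − (1/3)| < ε.
|3/x − (1/3)| = 3·|9 − x|/(9·|x|) = 3|x − 9|/(9|x|).
Require δ ≤ 9/2 so that |x| > 9 − 9/2 = 9/2, hence 9|x| > 81/2.
Then |3/x − (1/3)| < 3|x − 9|/(81/2), which is < ε when |x − 9| < (27/2)ε.
Take δ = min(9/2, (27/2)ε). Then 0 < |x − 9| < δ gives both |x − 9| < 9/2 and |x − 9| < (27/2)ε, so |3/x − (1/3)| < ε.

δ = min(9/2, (27/2)ε)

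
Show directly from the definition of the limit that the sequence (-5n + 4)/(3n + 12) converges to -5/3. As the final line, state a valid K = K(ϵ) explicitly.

K = 8/ϵ

Fix ϵ > 0. For n ≥ 1, |(-5n + 4)/(3n + 12) + 5/3| = |72|/(3(3n + 12)) = 72/(3(3n + 12)).
Since 3n + 12 ≥ 3n for n ≥ 1, this is ≤ 72/(3·3n) = 8/n.
So |(-5n + 4)/(3n + 12) + 5/3| < ϵ whenever n > 8/ϵ.
Take K = 8/ϵ. If n > K then |(-5n + 4)/(3n + 12) + 5/3| ≤ 8/n < ϵ.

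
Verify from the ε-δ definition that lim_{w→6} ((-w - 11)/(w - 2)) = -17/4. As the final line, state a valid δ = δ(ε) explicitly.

Suppose ε > 0. We want δ > 0 with 0 < |w − 6| < δ ⇒ |(-w - 11)/(w - 2) + 17/4| < ε.
Combining over a common denominator, (-w - 11)/(w - 2) + 17/4 = [(-w - 11)·4 − (-17)·(w - 2)] / [4·(w - 2)] = 13(w − 6) / (4(w - 2)).
So |(-w - 11)/(w - 2) + 17/4| = 13|w − 6| / (4·|w − 2|).
Restrict δ ≤ 2. Then |w − 6| < 2 gives |w − 2| = |(w − 6) + 4| ≥ 4 − 2 = 2.
Hence |(-w - 11)/(w - 2) + 17/4| < 13|w − 6|/(4·2) = (13/8)|w − 6|, which is < ε once |w − 6| < (8/13)ε.
Take δ = min(2, (8/13)ε). Then 0 < |w − 6| < δ forces both bounds, so |(-w - 11)/(w - 2) + 17/4| < ε.

δ = min(2, (8/13)ε)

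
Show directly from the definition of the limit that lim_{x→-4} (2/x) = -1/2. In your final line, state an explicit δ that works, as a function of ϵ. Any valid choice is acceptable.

δ = min(2, 4ϵ)

Fix ϵ > 0. We seek δ > 0 such that 0 < |x + 4| < δ implies |2/x + 1/2| < ϵ.
|2/x + 1/2| = 2·|-4 − x|/(4·|x|) = 2|x + 4|/(4|x|).
Require δ ≤ 2 so that |x| > 4 − 2 = 2, hence 4|x| > 8.
Then |2/x + 1/2| < 2|x + 4|/8, which is < ϵ when |x + 4| < 4ϵ.
Take δ = min(2, 4ϵ). Then 0 < |x + 4| < δ gives both |x + 4| < 2 and |x + 4| < 4ϵ, so |2/x + 1/2| < ϵ.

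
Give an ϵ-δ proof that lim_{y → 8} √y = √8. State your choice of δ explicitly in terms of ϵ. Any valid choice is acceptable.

Let ϵ > 0. We want δ > 0 such that 0 < |y − 8| < δ implies |√y − √8| < ϵ.
Multiplying by the conjugate, |√y − √8| = |y − 8|/(√y + √8).
Restrict δ ≤ 8 so that |y − 8| < 8 forces y > 0, and then √y + √8 > √8.
Hence |√y − √8| < |y − 8|/√8, which is < ϵ once |y − 8| < √8·ϵ.
Take δ = min(8, √8·ϵ). If 0 < |y − 8| < δ then y > 0 and |√y − √8| < |y − 8|/√8 < ϵ.

δ = min(8, √8·ϵ)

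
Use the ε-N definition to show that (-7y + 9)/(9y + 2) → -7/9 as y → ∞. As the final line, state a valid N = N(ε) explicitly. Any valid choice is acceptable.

Fix ε > 0. We seek N > 0 such that y > N implies |(-7y + 9)/(9y + 2) + 7/9| < ε.
(-7y + 9)/(9y + 2) + 7/9 = (9(-7y + 9) − (-7)(9y + 2)) / (9(9y + 2)) = 95/(9(9y + 2)).
For y > 0 we have 9y + 2 > 9y, so |(-7y + 9)/(9y + 2) + 7/9| = 95/(9(9y + 2)) < 95/(9·9y) = (95/81)/y.
Thus |(-7y + 9)/(9y + 2) + 7/9| < ε whenever y > (95/81)/ε.
Take N = (95/81)/ε. If y > N then |(-7y + 9)/(9y + 2) + 7/9| < (95/81)/y < ε.

N = (95/81)/ε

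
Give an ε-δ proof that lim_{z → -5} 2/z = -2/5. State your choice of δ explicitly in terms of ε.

δ = min(5/2, (25/4)ε)

Let ε > 0 be given. We seek δ > 0 such that 0 < |z + 5| < δ implies |2/z + 2/5| < ε.
|2/z + 2/5| = 2·|-5 − z|/(5·|z|) = 2|z + 5|/(5|z|).
Require δ ≤ 5/2 so that |z| > 5 − 5/2 = 5/2, hence 5|z| > 25/2.
Then |2/z + 2/5| < 2|z + 5|/(25/2), which is < ε when |z + 5| < (25/4)ε.
Take δ = min(5/2, (25/4)ε). Then 0 < |z + 5| < δ gives both |z + 5| < 5/2 and |z + 5| < (25/4)ε, so |2/z + 2/5| < ε.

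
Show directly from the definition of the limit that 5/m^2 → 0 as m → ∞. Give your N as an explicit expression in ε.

N = (5/ε)^{1/2}

Fix ε > 0. For m ≥ 1, |5/m^2 − 0| = 5/m^2.
5/m^2 < ε ⇔ m^2 > 5/ε ⇔ m > (5/ε)^{1/2}.
Take N = (5/ε)^{1/2}. Then m > N implies 5/m^2 < ε.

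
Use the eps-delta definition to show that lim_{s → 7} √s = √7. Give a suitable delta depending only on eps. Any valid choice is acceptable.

delta = min(7, √7·eps)

Let eps > 0 be given. We want delta > 0 such that 0 < |s − 7| < delta implies |√s − √7| < eps.
Rationalise: √s − √7 = (s − 7)/(√s + √7), so |√s − √7| = |s − 7|/(√s + √7).
Restrict delta ≤ 7 so that |s − 7| < 7 forces s > 0, and then √s + √7 > √7.
Hence |√s − √7| < |s − 7|/√7, which is < eps once |s − 7| < √7·eps.
Take delta = min(7, √7·eps). If 0 < |s − 7| < delta then s > 0 and |√s − √7| < |s − 7|/√7 < eps.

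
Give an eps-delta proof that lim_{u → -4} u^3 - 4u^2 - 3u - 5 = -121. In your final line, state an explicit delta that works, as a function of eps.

delta = min(1, eps/94)

Fix eps > 0. We want delta > 0 such that 0 < |u + 4| < delta implies |(u^3 - 4u^2 - 3u - 5) + 121| < eps.
(u^3 - 4u^2 - 3u - 5) + 121 = u^3 - 4u^2 - 3u + 116 = (u + 4)(u^2 - 8u + 29).
So |(u^3 - 4u^2 - 3u - 5) + 121| = |u + 4|·|u^2 - 8u + 29|.
Assume first that |u + 4| < 1, so |u| < 5. Then |u^2 - 8u + 29| ≤ 5^2 + 8·5 + 29 = 94.
Hence |(u^3 - 4u^2 - 3u - 5) + 121| ≤ 94|u + 4| < eps provided |u + 4| < eps/94.
Take delta = min(1, eps/94). Then 0 < |u + 4| < delta gives both |u + 4| < 1 and |u + 4| < eps/94, so |(u^3 - 4u^2 - 3u - 5) + 121| < eps.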